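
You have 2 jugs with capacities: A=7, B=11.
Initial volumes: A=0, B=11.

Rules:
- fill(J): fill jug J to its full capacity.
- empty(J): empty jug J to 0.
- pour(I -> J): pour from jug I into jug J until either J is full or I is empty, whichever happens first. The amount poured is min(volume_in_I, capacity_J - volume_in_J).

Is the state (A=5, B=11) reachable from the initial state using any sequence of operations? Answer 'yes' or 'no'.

BFS from (A=0, B=11):
  1. pour(B -> A) -> (A=7 B=4)
  2. empty(A) -> (A=0 B=4)
  3. pour(B -> A) -> (A=4 B=0)
  4. fill(B) -> (A=4 B=11)
  5. pour(B -> A) -> (A=7 B=8)
  6. empty(A) -> (A=0 B=8)
  7. pour(B -> A) -> (A=7 B=1)
  8. empty(A) -> (A=0 B=1)
  9. pour(B -> A) -> (A=1 B=0)
  10. fill(B) -> (A=1 B=11)
  11. pour(B -> A) -> (A=7 B=5)
  12. empty(A) -> (A=0 B=5)
  13. pour(B -> A) -> (A=5 B=0)
  14. fill(B) -> (A=5 B=11)
Target reached → yes.

Answer: yes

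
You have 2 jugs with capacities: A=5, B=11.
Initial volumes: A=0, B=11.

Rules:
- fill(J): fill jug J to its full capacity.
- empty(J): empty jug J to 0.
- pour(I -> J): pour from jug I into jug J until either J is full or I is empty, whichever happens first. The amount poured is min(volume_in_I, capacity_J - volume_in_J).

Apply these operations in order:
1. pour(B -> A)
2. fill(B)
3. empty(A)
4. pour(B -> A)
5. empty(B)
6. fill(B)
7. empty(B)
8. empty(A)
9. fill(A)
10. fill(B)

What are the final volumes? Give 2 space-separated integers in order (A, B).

Answer: 5 11

Derivation:
Step 1: pour(B -> A) -> (A=5 B=6)
Step 2: fill(B) -> (A=5 B=11)
Step 3: empty(A) -> (A=0 B=11)
Step 4: pour(B -> A) -> (A=5 B=6)
Step 5: empty(B) -> (A=5 B=0)
Step 6: fill(B) -> (A=5 B=11)
Step 7: empty(B) -> (A=5 B=0)
Step 8: empty(A) -> (A=0 B=0)
Step 9: fill(A) -> (A=5 B=0)
Step 10: fill(B) -> (A=5 B=11)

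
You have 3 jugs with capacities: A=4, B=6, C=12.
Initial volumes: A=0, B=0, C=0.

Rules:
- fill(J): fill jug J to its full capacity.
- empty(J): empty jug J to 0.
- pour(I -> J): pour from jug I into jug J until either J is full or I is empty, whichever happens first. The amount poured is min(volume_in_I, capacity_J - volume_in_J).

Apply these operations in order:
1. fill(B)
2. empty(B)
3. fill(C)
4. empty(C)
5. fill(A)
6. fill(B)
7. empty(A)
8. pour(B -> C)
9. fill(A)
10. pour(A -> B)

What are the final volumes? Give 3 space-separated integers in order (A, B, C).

Answer: 0 4 6

Derivation:
Step 1: fill(B) -> (A=0 B=6 C=0)
Step 2: empty(B) -> (A=0 B=0 C=0)
Step 3: fill(C) -> (A=0 B=0 C=12)
Step 4: empty(C) -> (A=0 B=0 C=0)
Step 5: fill(A) -> (A=4 B=0 C=0)
Step 6: fill(B) -> (A=4 B=6 C=0)
Step 7: empty(A) -> (A=0 B=6 C=0)
Step 8: pour(B -> C) -> (A=0 B=0 C=6)
Step 9: fill(A) -> (A=4 B=0 C=6)
Step 10: pour(A -> B) -> (A=0 B=4 C=6)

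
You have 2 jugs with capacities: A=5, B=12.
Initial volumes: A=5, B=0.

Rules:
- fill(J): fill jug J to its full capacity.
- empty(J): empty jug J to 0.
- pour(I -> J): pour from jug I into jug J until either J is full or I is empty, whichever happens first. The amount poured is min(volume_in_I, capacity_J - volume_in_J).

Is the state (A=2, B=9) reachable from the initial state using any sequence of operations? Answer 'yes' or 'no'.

Answer: no

Derivation:
BFS explored all 34 reachable states.
Reachable set includes: (0,0), (0,1), (0,2), (0,3), (0,4), (0,5), (0,6), (0,7), (0,8), (0,9), (0,10), (0,11) ...
Target (A=2, B=9) not in reachable set → no.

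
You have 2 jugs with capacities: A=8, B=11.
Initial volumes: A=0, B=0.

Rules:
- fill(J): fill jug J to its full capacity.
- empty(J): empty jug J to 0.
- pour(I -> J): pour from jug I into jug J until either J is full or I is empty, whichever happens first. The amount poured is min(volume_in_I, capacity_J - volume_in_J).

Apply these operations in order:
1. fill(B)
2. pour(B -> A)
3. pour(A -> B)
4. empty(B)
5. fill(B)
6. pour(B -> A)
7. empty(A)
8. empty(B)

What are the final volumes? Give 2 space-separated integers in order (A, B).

Step 1: fill(B) -> (A=0 B=11)
Step 2: pour(B -> A) -> (A=8 B=3)
Step 3: pour(A -> B) -> (A=0 B=11)
Step 4: empty(B) -> (A=0 B=0)
Step 5: fill(B) -> (A=0 B=11)
Step 6: pour(B -> A) -> (A=8 B=3)
Step 7: empty(A) -> (A=0 B=3)
Step 8: empty(B) -> (A=0 B=0)

Answer: 0 0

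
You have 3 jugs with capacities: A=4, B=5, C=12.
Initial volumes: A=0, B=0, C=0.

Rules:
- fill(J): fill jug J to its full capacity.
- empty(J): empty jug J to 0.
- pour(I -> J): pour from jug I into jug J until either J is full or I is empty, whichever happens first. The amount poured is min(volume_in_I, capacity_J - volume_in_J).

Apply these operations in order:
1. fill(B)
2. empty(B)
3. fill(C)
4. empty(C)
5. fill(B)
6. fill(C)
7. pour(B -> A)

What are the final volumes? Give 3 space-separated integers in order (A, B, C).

Answer: 4 1 12

Derivation:
Step 1: fill(B) -> (A=0 B=5 C=0)
Step 2: empty(B) -> (A=0 B=0 C=0)
Step 3: fill(C) -> (A=0 B=0 C=12)
Step 4: empty(C) -> (A=0 B=0 C=0)
Step 5: fill(B) -> (A=0 B=5 C=0)
Step 6: fill(C) -> (A=0 B=5 C=12)
Step 7: pour(B -> A) -> (A=4 B=1 C=12)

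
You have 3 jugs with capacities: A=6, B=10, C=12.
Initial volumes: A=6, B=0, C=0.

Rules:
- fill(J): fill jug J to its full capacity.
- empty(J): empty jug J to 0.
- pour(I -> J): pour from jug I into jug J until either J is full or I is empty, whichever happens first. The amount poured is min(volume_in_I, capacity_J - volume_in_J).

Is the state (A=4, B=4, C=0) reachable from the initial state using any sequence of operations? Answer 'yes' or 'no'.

Answer: yes

Derivation:
BFS from (A=6, B=0, C=0):
  1. empty(A) -> (A=0 B=0 C=0)
  2. fill(B) -> (A=0 B=10 C=0)
  3. pour(B -> C) -> (A=0 B=0 C=10)
  4. fill(B) -> (A=0 B=10 C=10)
  5. pour(B -> A) -> (A=6 B=4 C=10)
  6. pour(A -> C) -> (A=4 B=4 C=12)
  7. empty(C) -> (A=4 B=4 C=0)
Target reached → yes.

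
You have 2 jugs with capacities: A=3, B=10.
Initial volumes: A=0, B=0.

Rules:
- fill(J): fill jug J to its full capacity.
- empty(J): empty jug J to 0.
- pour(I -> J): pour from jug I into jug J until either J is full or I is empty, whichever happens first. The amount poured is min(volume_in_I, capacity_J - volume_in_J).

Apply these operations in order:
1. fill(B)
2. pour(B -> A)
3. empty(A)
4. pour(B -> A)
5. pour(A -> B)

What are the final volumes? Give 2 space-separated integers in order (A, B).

Answer: 0 7

Derivation:
Step 1: fill(B) -> (A=0 B=10)
Step 2: pour(B -> A) -> (A=3 B=7)
Step 3: empty(A) -> (A=0 B=7)
Step 4: pour(B -> A) -> (A=3 B=4)
Step 5: pour(A -> B) -> (A=0 B=7)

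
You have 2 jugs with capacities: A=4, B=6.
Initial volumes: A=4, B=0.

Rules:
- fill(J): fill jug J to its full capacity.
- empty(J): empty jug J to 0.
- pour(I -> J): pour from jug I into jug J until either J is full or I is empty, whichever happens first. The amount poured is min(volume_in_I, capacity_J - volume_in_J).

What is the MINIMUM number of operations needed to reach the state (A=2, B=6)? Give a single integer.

BFS from (A=4, B=0). One shortest path:
  1. pour(A -> B) -> (A=0 B=4)
  2. fill(A) -> (A=4 B=4)
  3. pour(A -> B) -> (A=2 B=6)
Reached target in 3 moves.

Answer: 3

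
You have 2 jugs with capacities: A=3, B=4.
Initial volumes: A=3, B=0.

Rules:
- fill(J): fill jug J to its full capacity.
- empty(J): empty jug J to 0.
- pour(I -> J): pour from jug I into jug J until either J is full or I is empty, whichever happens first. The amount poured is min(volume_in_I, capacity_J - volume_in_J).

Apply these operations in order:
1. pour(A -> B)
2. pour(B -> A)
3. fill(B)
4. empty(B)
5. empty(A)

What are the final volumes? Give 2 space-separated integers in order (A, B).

Step 1: pour(A -> B) -> (A=0 B=3)
Step 2: pour(B -> A) -> (A=3 B=0)
Step 3: fill(B) -> (A=3 B=4)
Step 4: empty(B) -> (A=3 B=0)
Step 5: empty(A) -> (A=0 B=0)

Answer: 0 0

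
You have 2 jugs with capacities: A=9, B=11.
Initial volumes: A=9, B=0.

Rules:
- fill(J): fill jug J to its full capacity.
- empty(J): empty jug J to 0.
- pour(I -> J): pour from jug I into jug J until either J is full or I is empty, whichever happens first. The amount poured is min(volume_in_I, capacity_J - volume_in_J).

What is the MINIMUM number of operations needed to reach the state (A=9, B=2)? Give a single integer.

BFS from (A=9, B=0). One shortest path:
  1. empty(A) -> (A=0 B=0)
  2. fill(B) -> (A=0 B=11)
  3. pour(B -> A) -> (A=9 B=2)
Reached target in 3 moves.

Answer: 3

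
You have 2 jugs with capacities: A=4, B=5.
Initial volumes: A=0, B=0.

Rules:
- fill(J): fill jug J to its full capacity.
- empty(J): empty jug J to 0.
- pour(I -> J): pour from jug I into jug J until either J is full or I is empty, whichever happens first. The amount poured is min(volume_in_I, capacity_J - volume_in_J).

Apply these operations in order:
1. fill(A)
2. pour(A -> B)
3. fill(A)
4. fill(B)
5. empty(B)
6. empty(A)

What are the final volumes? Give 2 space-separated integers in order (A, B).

Step 1: fill(A) -> (A=4 B=0)
Step 2: pour(A -> B) -> (A=0 B=4)
Step 3: fill(A) -> (A=4 B=4)
Step 4: fill(B) -> (A=4 B=5)
Step 5: empty(B) -> (A=4 B=0)
Step 6: empty(A) -> (A=0 B=0)

Answer: 0 0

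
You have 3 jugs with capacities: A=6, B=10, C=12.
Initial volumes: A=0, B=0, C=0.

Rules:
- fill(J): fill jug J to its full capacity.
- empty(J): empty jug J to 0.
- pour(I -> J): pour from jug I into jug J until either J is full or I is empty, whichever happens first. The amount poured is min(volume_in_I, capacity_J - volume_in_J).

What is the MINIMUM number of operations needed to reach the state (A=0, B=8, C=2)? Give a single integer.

BFS from (A=0, B=0, C=0). One shortest path:
  1. fill(A) -> (A=6 B=0 C=0)
  2. fill(B) -> (A=6 B=10 C=0)
  3. pour(B -> C) -> (A=6 B=0 C=10)
  4. pour(A -> C) -> (A=4 B=0 C=12)
  5. pour(C -> B) -> (A=4 B=10 C=2)
  6. pour(B -> A) -> (A=6 B=8 C=2)
  7. empty(A) -> (A=0 B=8 C=2)
Reached target in 7 moves.

Answer: 7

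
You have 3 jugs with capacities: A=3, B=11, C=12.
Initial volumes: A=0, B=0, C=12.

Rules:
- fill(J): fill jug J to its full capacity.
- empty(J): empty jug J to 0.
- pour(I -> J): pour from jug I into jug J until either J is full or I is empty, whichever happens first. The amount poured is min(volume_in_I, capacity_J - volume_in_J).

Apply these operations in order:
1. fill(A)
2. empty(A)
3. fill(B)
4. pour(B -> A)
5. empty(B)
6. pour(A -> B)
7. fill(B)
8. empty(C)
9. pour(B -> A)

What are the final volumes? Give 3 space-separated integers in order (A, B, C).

Answer: 3 8 0

Derivation:
Step 1: fill(A) -> (A=3 B=0 C=12)
Step 2: empty(A) -> (A=0 B=0 C=12)
Step 3: fill(B) -> (A=0 B=11 C=12)
Step 4: pour(B -> A) -> (A=3 B=8 C=12)
Step 5: empty(B) -> (A=3 B=0 C=12)
Step 6: pour(A -> B) -> (A=0 B=3 C=12)
Step 7: fill(B) -> (A=0 B=11 C=12)
Step 8: empty(C) -> (A=0 B=11 C=0)
Step 9: pour(B -> A) -> (A=3 B=8 C=0)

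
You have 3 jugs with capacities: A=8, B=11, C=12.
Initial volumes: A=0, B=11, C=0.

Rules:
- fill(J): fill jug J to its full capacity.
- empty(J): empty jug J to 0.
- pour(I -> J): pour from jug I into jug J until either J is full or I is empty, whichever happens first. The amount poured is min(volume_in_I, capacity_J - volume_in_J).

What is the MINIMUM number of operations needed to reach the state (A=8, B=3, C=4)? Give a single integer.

BFS from (A=0, B=11, C=0). One shortest path:
  1. fill(C) -> (A=0 B=11 C=12)
  2. pour(B -> A) -> (A=8 B=3 C=12)
  3. empty(A) -> (A=0 B=3 C=12)
  4. pour(C -> A) -> (A=8 B=3 C=4)
Reached target in 4 moves.

Answer: 4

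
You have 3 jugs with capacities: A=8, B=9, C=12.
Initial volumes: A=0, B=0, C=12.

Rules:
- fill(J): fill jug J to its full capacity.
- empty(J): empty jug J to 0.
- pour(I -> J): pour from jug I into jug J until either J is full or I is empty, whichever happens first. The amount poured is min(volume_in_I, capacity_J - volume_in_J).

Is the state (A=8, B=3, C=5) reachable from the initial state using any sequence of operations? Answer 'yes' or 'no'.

BFS from (A=0, B=0, C=12):
  1. pour(C -> B) -> (A=0 B=9 C=3)
  2. pour(B -> A) -> (A=8 B=1 C=3)
  3. empty(A) -> (A=0 B=1 C=3)
  4. pour(B -> A) -> (A=1 B=0 C=3)
  5. pour(C -> B) -> (A=1 B=3 C=0)
  6. fill(C) -> (A=1 B=3 C=12)
  7. pour(C -> A) -> (A=8 B=3 C=5)
Target reached → yes.

Answer: yes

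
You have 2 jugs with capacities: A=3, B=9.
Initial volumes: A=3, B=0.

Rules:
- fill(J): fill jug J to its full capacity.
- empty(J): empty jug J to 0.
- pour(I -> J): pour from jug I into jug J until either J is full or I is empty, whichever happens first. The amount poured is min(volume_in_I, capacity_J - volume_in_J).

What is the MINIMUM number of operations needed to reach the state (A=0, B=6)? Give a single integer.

Answer: 3

Derivation:
BFS from (A=3, B=0). One shortest path:
  1. pour(A -> B) -> (A=0 B=3)
  2. fill(A) -> (A=3 B=3)
  3. pour(A -> B) -> (A=0 B=6)
Reached target in 3 moves.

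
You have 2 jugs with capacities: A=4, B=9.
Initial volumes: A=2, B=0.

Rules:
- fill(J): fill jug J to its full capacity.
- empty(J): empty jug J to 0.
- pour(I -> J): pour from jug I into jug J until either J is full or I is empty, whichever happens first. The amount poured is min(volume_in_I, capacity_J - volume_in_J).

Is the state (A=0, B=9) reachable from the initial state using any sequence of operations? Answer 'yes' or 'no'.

Answer: yes

Derivation:
BFS from (A=2, B=0):
  1. empty(A) -> (A=0 B=0)
  2. fill(B) -> (A=0 B=9)
Target reached → yes.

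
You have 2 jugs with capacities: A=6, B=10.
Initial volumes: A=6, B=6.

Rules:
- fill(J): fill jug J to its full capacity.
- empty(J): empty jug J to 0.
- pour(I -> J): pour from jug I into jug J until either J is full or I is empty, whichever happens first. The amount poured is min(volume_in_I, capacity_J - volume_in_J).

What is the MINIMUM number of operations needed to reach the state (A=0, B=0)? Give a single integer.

BFS from (A=6, B=6). One shortest path:
  1. empty(A) -> (A=0 B=6)
  2. empty(B) -> (A=0 B=0)
Reached target in 2 moves.

Answer: 2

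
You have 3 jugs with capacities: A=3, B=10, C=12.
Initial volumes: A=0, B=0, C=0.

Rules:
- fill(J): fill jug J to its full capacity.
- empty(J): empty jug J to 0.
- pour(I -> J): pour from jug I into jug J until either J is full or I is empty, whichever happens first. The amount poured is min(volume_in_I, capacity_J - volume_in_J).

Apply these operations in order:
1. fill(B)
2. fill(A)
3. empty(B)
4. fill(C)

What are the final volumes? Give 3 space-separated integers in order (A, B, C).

Step 1: fill(B) -> (A=0 B=10 C=0)
Step 2: fill(A) -> (A=3 B=10 C=0)
Step 3: empty(B) -> (A=3 B=0 C=0)
Step 4: fill(C) -> (A=3 B=0 C=12)

Answer: 3 0 12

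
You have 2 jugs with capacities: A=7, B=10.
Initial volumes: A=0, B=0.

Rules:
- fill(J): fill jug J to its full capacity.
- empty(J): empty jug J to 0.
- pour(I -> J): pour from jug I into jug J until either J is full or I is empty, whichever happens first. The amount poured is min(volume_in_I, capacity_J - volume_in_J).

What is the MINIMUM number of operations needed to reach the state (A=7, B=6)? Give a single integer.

Answer: 6

Derivation:
BFS from (A=0, B=0). One shortest path:
  1. fill(B) -> (A=0 B=10)
  2. pour(B -> A) -> (A=7 B=3)
  3. empty(A) -> (A=0 B=3)
  4. pour(B -> A) -> (A=3 B=0)
  5. fill(B) -> (A=3 B=10)
  6. pour(B -> A) -> (A=7 B=6)
Reached target in 6 moves.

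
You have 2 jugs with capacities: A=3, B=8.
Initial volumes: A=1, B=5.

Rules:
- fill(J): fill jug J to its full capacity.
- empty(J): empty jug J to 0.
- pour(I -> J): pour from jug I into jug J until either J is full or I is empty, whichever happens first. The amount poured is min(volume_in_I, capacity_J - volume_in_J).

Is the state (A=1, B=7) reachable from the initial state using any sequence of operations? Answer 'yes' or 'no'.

BFS explored all 23 reachable states.
Reachable set includes: (0,0), (0,1), (0,2), (0,3), (0,4), (0,5), (0,6), (0,7), (0,8), (1,0), (1,5), (1,8) ...
Target (A=1, B=7) not in reachable set → no.

Answer: no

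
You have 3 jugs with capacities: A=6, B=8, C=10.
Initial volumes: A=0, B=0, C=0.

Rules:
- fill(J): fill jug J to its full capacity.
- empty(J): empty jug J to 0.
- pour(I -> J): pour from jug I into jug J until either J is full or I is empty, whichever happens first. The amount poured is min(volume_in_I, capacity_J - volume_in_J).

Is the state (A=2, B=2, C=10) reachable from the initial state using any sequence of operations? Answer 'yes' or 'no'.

Answer: yes

Derivation:
BFS from (A=0, B=0, C=0):
  1. fill(A) -> (A=6 B=0 C=0)
  2. fill(B) -> (A=6 B=8 C=0)
  3. pour(A -> C) -> (A=0 B=8 C=6)
  4. pour(B -> A) -> (A=6 B=2 C=6)
  5. pour(A -> C) -> (A=2 B=2 C=10)
Target reached → yes.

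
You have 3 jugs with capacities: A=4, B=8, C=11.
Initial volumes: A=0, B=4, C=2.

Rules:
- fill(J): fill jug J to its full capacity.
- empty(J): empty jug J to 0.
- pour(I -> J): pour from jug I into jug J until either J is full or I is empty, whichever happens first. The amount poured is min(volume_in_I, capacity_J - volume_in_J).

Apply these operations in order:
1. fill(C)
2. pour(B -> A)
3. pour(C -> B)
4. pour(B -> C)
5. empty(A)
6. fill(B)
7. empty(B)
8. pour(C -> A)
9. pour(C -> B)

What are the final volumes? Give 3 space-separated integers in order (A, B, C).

Step 1: fill(C) -> (A=0 B=4 C=11)
Step 2: pour(B -> A) -> (A=4 B=0 C=11)
Step 3: pour(C -> B) -> (A=4 B=8 C=3)
Step 4: pour(B -> C) -> (A=4 B=0 C=11)
Step 5: empty(A) -> (A=0 B=0 C=11)
Step 6: fill(B) -> (A=0 B=8 C=11)
Step 7: empty(B) -> (A=0 B=0 C=11)
Step 8: pour(C -> A) -> (A=4 B=0 C=7)
Step 9: pour(C -> B) -> (A=4 B=7 C=0)

Answer: 4 7 0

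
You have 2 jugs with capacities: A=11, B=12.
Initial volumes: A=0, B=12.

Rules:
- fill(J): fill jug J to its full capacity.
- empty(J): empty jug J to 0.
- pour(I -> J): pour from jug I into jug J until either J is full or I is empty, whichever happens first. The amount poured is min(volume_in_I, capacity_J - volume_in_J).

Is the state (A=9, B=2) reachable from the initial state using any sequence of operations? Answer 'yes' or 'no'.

BFS explored all 46 reachable states.
Reachable set includes: (0,0), (0,1), (0,2), (0,3), (0,4), (0,5), (0,6), (0,7), (0,8), (0,9), (0,10), (0,11) ...
Target (A=9, B=2) not in reachable set → no.

Answer: no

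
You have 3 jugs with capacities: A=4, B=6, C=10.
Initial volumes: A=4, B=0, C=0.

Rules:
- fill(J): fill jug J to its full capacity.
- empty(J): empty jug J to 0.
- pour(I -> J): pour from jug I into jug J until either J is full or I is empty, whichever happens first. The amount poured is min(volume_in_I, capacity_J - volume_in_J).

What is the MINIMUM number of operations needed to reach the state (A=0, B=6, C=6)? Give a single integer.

Answer: 4

Derivation:
BFS from (A=4, B=0, C=0). One shortest path:
  1. empty(A) -> (A=0 B=0 C=0)
  2. fill(B) -> (A=0 B=6 C=0)
  3. pour(B -> C) -> (A=0 B=0 C=6)
  4. fill(B) -> (A=0 B=6 C=6)
Reached target in 4 moves.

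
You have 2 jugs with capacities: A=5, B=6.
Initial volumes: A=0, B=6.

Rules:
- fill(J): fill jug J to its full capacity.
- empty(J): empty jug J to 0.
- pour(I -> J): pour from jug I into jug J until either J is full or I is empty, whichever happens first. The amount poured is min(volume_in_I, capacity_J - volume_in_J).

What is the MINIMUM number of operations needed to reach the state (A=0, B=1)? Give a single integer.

BFS from (A=0, B=6). One shortest path:
  1. pour(B -> A) -> (A=5 B=1)
  2. empty(A) -> (A=0 B=1)
Reached target in 2 moves.

Answer: 2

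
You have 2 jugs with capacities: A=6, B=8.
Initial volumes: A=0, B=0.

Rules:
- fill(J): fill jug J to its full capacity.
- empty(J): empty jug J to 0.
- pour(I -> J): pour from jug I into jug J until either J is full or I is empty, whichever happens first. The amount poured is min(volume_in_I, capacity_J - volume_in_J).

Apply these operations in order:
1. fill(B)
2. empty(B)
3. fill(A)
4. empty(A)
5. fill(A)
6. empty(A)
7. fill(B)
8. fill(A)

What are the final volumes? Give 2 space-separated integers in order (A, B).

Answer: 6 8

Derivation:
Step 1: fill(B) -> (A=0 B=8)
Step 2: empty(B) -> (A=0 B=0)
Step 3: fill(A) -> (A=6 B=0)
Step 4: empty(A) -> (A=0 B=0)
Step 5: fill(A) -> (A=6 B=0)
Step 6: empty(A) -> (A=0 B=0)
Step 7: fill(B) -> (A=0 B=8)
Step 8: fill(A) -> (A=6 B=8)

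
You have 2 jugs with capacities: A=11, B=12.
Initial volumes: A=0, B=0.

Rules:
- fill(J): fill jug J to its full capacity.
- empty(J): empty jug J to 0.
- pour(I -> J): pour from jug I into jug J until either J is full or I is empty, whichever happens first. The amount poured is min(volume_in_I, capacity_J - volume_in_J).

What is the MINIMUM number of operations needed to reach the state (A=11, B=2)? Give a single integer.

Answer: 6

Derivation:
BFS from (A=0, B=0). One shortest path:
  1. fill(B) -> (A=0 B=12)
  2. pour(B -> A) -> (A=11 B=1)
  3. empty(A) -> (A=0 B=1)
  4. pour(B -> A) -> (A=1 B=0)
  5. fill(B) -> (A=1 B=12)
  6. pour(B -> A) -> (A=11 B=2)
Reached target in 6 moves.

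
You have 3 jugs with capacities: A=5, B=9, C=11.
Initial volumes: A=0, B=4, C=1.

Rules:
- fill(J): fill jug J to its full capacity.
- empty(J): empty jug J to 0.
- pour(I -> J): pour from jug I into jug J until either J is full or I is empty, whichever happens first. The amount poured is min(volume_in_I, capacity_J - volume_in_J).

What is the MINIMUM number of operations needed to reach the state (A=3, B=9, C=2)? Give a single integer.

BFS from (A=0, B=4, C=1). One shortest path:
  1. pour(B -> A) -> (A=4 B=0 C=1)
  2. fill(B) -> (A=4 B=9 C=1)
  3. pour(B -> C) -> (A=4 B=0 C=10)
  4. pour(A -> C) -> (A=3 B=0 C=11)
  5. pour(C -> B) -> (A=3 B=9 C=2)
Reached target in 5 moves.

Answer: 5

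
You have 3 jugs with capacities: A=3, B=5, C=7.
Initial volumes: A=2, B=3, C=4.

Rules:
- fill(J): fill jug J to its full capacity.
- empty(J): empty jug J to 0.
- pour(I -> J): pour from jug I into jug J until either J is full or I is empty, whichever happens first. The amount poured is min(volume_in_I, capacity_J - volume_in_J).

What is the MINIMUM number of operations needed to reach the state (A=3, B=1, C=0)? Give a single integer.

BFS from (A=2, B=3, C=4). One shortest path:
  1. empty(A) -> (A=0 B=3 C=4)
  2. empty(B) -> (A=0 B=0 C=4)
  3. pour(C -> A) -> (A=3 B=0 C=1)
  4. pour(C -> B) -> (A=3 B=1 C=0)
Reached target in 4 moves.

Answer: 4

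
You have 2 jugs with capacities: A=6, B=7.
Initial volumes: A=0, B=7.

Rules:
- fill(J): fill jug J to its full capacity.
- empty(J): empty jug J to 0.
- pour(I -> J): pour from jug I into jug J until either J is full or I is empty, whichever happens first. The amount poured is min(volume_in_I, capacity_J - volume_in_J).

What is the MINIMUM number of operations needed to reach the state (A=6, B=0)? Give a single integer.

Answer: 2

Derivation:
BFS from (A=0, B=7). One shortest path:
  1. fill(A) -> (A=6 B=7)
  2. empty(B) -> (A=6 B=0)
Reached target in 2 moves.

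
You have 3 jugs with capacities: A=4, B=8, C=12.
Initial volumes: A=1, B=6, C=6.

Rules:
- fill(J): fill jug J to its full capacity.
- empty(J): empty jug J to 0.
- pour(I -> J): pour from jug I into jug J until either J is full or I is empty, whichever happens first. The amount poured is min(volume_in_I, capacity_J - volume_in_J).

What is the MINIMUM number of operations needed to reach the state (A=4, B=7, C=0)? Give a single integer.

Answer: 3

Derivation:
BFS from (A=1, B=6, C=6). One shortest path:
  1. empty(C) -> (A=1 B=6 C=0)
  2. pour(A -> B) -> (A=0 B=7 C=0)
  3. fill(A) -> (A=4 B=7 C=0)
Reached target in 3 moves.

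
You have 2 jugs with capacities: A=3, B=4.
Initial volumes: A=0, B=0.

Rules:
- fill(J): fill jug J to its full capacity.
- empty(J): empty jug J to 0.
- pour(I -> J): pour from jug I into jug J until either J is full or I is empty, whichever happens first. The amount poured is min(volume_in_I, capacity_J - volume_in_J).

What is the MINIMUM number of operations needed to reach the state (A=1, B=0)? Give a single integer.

BFS from (A=0, B=0). One shortest path:
  1. fill(B) -> (A=0 B=4)
  2. pour(B -> A) -> (A=3 B=1)
  3. empty(A) -> (A=0 B=1)
  4. pour(B -> A) -> (A=1 B=0)
Reached target in 4 moves.

Answer: 4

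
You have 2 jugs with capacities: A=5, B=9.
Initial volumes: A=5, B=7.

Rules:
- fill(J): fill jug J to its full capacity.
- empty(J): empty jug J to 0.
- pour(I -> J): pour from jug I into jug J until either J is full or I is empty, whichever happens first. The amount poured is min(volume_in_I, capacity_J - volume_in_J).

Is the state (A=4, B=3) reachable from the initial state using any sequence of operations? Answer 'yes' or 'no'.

Answer: no

Derivation:
BFS explored all 28 reachable states.
Reachable set includes: (0,0), (0,1), (0,2), (0,3), (0,4), (0,5), (0,6), (0,7), (0,8), (0,9), (1,0), (1,9) ...
Target (A=4, B=3) not in reachable set → no.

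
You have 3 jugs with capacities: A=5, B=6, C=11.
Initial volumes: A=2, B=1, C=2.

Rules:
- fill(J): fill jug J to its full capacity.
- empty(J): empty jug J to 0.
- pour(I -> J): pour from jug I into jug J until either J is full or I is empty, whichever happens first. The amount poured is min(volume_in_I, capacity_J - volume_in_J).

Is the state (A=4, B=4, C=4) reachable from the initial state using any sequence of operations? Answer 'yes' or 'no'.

BFS explored all 305 reachable states.
Reachable set includes: (0,0,0), (0,0,1), (0,0,2), (0,0,3), (0,0,4), (0,0,5), (0,0,6), (0,0,7), (0,0,8), (0,0,9), (0,0,10), (0,0,11) ...
Target (A=4, B=4, C=4) not in reachable set → no.

Answer: no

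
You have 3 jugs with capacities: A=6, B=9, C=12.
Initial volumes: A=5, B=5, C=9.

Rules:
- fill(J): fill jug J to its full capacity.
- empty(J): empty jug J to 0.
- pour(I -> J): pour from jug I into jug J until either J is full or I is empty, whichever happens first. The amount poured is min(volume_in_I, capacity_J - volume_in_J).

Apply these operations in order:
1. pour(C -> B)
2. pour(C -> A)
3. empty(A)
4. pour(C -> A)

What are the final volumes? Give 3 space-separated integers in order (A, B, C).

Step 1: pour(C -> B) -> (A=5 B=9 C=5)
Step 2: pour(C -> A) -> (A=6 B=9 C=4)
Step 3: empty(A) -> (A=0 B=9 C=4)
Step 4: pour(C -> A) -> (A=4 B=9 C=0)

Answer: 4 9 0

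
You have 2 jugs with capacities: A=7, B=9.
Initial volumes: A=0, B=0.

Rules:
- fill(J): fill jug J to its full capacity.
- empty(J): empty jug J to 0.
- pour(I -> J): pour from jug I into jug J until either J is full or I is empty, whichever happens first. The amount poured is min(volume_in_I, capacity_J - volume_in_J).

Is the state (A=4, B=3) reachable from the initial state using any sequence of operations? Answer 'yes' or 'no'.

Answer: no

Derivation:
BFS explored all 32 reachable states.
Reachable set includes: (0,0), (0,1), (0,2), (0,3), (0,4), (0,5), (0,6), (0,7), (0,8), (0,9), (1,0), (1,9) ...
Target (A=4, B=3) not in reachable set → no.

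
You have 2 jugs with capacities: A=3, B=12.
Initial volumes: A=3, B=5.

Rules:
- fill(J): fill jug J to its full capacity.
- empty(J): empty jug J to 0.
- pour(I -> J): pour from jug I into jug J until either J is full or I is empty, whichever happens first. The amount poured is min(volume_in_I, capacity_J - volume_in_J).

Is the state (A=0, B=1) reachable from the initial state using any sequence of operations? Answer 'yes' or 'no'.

BFS explored all 20 reachable states.
Reachable set includes: (0,0), (0,2), (0,3), (0,5), (0,6), (0,8), (0,9), (0,11), (0,12), (2,0), (2,12), (3,0) ...
Target (A=0, B=1) not in reachable set → no.

Answer: no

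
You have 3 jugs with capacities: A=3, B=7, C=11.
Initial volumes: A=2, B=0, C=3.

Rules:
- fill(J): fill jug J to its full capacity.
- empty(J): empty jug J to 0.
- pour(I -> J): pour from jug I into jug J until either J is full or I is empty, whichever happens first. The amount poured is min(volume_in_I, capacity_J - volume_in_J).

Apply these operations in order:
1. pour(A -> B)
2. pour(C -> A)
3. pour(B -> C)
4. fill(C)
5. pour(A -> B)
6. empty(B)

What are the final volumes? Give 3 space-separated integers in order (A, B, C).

Answer: 0 0 11

Derivation:
Step 1: pour(A -> B) -> (A=0 B=2 C=3)
Step 2: pour(C -> A) -> (A=3 B=2 C=0)
Step 3: pour(B -> C) -> (A=3 B=0 C=2)
Step 4: fill(C) -> (A=3 B=0 C=11)
Step 5: pour(A -> B) -> (A=0 B=3 C=11)
Step 6: empty(B) -> (A=0 B=0 C=11)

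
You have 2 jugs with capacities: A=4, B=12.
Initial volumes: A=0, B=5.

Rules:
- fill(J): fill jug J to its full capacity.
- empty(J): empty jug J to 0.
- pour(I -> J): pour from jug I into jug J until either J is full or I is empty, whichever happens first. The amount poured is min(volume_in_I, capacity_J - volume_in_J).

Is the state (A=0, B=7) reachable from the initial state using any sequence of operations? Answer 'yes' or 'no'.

BFS explored all 16 reachable states.
Reachable set includes: (0,0), (0,1), (0,4), (0,5), (0,8), (0,9), (0,12), (1,0), (1,12), (4,0), (4,1), (4,4) ...
Target (A=0, B=7) not in reachable set → no.

Answer: no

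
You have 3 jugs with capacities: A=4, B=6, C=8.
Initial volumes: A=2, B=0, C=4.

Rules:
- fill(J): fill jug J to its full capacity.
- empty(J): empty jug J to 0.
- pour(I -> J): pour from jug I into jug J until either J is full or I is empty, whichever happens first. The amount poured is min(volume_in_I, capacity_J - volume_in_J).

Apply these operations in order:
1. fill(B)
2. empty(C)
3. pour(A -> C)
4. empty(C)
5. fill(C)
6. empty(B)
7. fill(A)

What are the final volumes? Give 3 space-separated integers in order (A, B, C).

Answer: 4 0 8

Derivation:
Step 1: fill(B) -> (A=2 B=6 C=4)
Step 2: empty(C) -> (A=2 B=6 C=0)
Step 3: pour(A -> C) -> (A=0 B=6 C=2)
Step 4: empty(C) -> (A=0 B=6 C=0)
Step 5: fill(C) -> (A=0 B=6 C=8)
Step 6: empty(B) -> (A=0 B=0 C=8)
Step 7: fill(A) -> (A=4 B=0 C=8)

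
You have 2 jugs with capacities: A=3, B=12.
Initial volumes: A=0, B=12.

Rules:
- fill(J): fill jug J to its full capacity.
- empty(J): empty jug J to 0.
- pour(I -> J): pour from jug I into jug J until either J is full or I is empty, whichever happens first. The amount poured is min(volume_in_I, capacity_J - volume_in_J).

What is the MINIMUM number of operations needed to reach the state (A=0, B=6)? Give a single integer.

Answer: 4

Derivation:
BFS from (A=0, B=12). One shortest path:
  1. pour(B -> A) -> (A=3 B=9)
  2. empty(A) -> (A=0 B=9)
  3. pour(B -> A) -> (A=3 B=6)
  4. empty(A) -> (A=0 B=6)
Reached target in 4 moves.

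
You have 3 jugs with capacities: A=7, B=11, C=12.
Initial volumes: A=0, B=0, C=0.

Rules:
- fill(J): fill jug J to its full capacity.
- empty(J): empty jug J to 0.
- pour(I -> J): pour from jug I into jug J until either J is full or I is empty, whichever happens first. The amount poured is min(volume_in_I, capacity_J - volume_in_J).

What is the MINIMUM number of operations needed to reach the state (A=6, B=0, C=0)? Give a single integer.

BFS from (A=0, B=0, C=0). One shortest path:
  1. fill(A) -> (A=7 B=0 C=0)
  2. fill(B) -> (A=7 B=11 C=0)
  3. pour(B -> C) -> (A=7 B=0 C=11)
  4. pour(A -> C) -> (A=6 B=0 C=12)
  5. empty(C) -> (A=6 B=0 C=0)
Reached target in 5 moves.

Answer: 5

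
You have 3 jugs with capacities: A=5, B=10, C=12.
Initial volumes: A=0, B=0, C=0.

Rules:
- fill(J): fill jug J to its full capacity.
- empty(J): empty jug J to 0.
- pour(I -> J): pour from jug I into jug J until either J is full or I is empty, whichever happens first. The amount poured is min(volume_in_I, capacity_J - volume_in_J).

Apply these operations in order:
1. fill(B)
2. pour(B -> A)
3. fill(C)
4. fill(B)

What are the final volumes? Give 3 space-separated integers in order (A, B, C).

Answer: 5 10 12

Derivation:
Step 1: fill(B) -> (A=0 B=10 C=0)
Step 2: pour(B -> A) -> (A=5 B=5 C=0)
Step 3: fill(C) -> (A=5 B=5 C=12)
Step 4: fill(B) -> (A=5 B=10 C=12)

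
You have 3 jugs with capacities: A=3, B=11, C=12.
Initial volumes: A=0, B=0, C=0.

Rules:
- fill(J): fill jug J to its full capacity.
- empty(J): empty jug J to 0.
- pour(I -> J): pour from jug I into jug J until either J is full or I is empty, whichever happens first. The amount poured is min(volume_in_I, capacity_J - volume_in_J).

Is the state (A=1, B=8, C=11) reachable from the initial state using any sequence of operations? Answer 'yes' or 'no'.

BFS explored all 404 reachable states.
Reachable set includes: (0,0,0), (0,0,1), (0,0,2), (0,0,3), (0,0,4), (0,0,5), (0,0,6), (0,0,7), (0,0,8), (0,0,9), (0,0,10), (0,0,11) ...
Target (A=1, B=8, C=11) not in reachable set → no.

Answer: no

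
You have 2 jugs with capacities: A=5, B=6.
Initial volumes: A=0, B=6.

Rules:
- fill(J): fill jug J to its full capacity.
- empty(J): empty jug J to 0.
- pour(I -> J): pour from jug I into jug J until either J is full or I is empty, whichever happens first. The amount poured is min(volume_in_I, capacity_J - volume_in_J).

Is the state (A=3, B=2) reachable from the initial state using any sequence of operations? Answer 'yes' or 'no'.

BFS explored all 22 reachable states.
Reachable set includes: (0,0), (0,1), (0,2), (0,3), (0,4), (0,5), (0,6), (1,0), (1,6), (2,0), (2,6), (3,0) ...
Target (A=3, B=2) not in reachable set → no.

Answer: no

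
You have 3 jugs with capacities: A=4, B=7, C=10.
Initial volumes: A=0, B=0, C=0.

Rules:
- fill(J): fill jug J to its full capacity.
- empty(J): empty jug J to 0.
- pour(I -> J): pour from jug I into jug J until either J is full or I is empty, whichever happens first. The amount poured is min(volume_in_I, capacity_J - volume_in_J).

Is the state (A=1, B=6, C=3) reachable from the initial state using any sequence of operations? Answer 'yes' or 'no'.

BFS explored all 278 reachable states.
Reachable set includes: (0,0,0), (0,0,1), (0,0,2), (0,0,3), (0,0,4), (0,0,5), (0,0,6), (0,0,7), (0,0,8), (0,0,9), (0,0,10), (0,1,0) ...
Target (A=1, B=6, C=3) not in reachable set → no.

Answer: no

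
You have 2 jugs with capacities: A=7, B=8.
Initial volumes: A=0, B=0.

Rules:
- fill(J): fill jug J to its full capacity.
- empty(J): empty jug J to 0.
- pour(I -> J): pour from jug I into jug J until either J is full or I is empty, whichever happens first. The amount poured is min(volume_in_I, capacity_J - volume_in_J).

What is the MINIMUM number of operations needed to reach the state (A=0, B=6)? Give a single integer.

Answer: 6

Derivation:
BFS from (A=0, B=0). One shortest path:
  1. fill(A) -> (A=7 B=0)
  2. pour(A -> B) -> (A=0 B=7)
  3. fill(A) -> (A=7 B=7)
  4. pour(A -> B) -> (A=6 B=8)
  5. empty(B) -> (A=6 B=0)
  6. pour(A -> B) -> (A=0 B=6)
Reached target in 6 moves.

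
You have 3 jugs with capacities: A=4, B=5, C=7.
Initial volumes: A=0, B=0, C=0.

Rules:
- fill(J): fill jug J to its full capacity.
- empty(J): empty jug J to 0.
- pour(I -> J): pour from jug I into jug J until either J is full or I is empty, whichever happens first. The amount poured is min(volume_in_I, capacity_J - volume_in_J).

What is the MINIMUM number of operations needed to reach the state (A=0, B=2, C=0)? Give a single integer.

BFS from (A=0, B=0, C=0). One shortest path:
  1. fill(C) -> (A=0 B=0 C=7)
  2. pour(C -> B) -> (A=0 B=5 C=2)
  3. empty(B) -> (A=0 B=0 C=2)
  4. pour(C -> B) -> (A=0 B=2 C=0)
Reached target in 4 moves.

Answer: 4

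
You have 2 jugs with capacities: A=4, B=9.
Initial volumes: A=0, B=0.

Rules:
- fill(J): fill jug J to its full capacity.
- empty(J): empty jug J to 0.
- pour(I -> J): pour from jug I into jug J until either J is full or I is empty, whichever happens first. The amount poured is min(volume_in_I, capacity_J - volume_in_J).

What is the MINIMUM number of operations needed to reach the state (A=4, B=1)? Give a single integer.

BFS from (A=0, B=0). One shortest path:
  1. fill(B) -> (A=0 B=9)
  2. pour(B -> A) -> (A=4 B=5)
  3. empty(A) -> (A=0 B=5)
  4. pour(B -> A) -> (A=4 B=1)
Reached target in 4 moves.

Answer: 4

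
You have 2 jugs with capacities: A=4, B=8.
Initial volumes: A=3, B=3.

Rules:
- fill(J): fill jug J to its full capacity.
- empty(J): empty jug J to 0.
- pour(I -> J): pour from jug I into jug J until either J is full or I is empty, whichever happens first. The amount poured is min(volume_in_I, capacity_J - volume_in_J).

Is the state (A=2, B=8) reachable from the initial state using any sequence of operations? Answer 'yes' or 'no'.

Answer: yes

Derivation:
BFS from (A=3, B=3):
  1. pour(A -> B) -> (A=0 B=6)
  2. fill(A) -> (A=4 B=6)
  3. pour(A -> B) -> (A=2 B=8)
Target reached → yes.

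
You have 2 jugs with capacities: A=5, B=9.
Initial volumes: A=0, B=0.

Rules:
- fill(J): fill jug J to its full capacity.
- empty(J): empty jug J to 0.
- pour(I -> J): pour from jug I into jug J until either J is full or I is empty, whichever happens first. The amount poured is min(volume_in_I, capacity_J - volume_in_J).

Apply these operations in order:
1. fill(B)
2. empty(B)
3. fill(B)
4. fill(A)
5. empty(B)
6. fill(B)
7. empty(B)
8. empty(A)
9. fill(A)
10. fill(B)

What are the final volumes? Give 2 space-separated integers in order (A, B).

Answer: 5 9

Derivation:
Step 1: fill(B) -> (A=0 B=9)
Step 2: empty(B) -> (A=0 B=0)
Step 3: fill(B) -> (A=0 B=9)
Step 4: fill(A) -> (A=5 B=9)
Step 5: empty(B) -> (A=5 B=0)
Step 6: fill(B) -> (A=5 B=9)
Step 7: empty(B) -> (A=5 B=0)
Step 8: empty(A) -> (A=0 B=0)
Step 9: fill(A) -> (A=5 B=0)
Step 10: fill(B) -> (A=5 B=9)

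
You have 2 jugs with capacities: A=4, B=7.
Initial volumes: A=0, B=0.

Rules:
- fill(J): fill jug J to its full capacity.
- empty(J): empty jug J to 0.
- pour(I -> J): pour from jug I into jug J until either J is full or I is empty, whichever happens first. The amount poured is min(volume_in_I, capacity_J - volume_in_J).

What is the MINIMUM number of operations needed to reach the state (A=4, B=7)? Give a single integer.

BFS from (A=0, B=0). One shortest path:
  1. fill(A) -> (A=4 B=0)
  2. fill(B) -> (A=4 B=7)
Reached target in 2 moves.

Answer: 2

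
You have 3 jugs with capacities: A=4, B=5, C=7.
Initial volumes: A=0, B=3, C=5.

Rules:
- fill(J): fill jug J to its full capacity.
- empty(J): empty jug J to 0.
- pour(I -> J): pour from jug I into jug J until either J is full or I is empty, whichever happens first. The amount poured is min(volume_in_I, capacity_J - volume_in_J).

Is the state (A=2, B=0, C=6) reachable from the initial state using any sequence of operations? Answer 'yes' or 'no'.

Answer: yes

Derivation:
BFS from (A=0, B=3, C=5):
  1. pour(C -> A) -> (A=4 B=3 C=1)
  2. pour(A -> B) -> (A=2 B=5 C=1)
  3. pour(B -> C) -> (A=2 B=0 C=6)
Target reached → yes.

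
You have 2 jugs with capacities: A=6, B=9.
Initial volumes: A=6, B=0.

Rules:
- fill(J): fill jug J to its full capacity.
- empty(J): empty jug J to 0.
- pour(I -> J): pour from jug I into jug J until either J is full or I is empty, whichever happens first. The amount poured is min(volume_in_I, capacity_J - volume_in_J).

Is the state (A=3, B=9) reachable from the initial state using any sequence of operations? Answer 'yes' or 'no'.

BFS from (A=6, B=0):
  1. pour(A -> B) -> (A=0 B=6)
  2. fill(A) -> (A=6 B=6)
  3. pour(A -> B) -> (A=3 B=9)
Target reached → yes.

Answer: yes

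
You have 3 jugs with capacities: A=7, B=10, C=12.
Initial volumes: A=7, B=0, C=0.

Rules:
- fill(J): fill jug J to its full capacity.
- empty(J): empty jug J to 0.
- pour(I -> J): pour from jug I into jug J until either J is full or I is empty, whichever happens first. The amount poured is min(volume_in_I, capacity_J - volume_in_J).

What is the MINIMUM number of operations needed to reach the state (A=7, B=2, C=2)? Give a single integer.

BFS from (A=7, B=0, C=0). One shortest path:
  1. pour(A -> C) -> (A=0 B=0 C=7)
  2. fill(A) -> (A=7 B=0 C=7)
  3. pour(A -> C) -> (A=2 B=0 C=12)
  4. pour(C -> B) -> (A=2 B=10 C=2)
  5. empty(B) -> (A=2 B=0 C=2)
  6. pour(A -> B) -> (A=0 B=2 C=2)
  7. fill(A) -> (A=7 B=2 C=2)
Reached target in 7 moves.

Answer: 7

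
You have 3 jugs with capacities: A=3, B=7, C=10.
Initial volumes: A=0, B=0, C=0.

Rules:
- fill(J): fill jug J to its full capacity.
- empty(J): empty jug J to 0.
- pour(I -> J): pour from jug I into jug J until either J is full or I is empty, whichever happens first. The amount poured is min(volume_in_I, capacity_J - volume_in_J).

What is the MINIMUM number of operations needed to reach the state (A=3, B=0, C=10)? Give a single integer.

Answer: 2

Derivation:
BFS from (A=0, B=0, C=0). One shortest path:
  1. fill(A) -> (A=3 B=0 C=0)
  2. fill(C) -> (A=3 B=0 C=10)
Reached target in 2 moves.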